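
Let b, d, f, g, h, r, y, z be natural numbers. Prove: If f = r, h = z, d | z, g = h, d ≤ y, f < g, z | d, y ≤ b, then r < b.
g = h and h = z, therefore g = z. f = r and f < g, hence r < g. Because g = z, r < z. d | z and z | d, thus d = z. d ≤ y and y ≤ b, therefore d ≤ b. d = z, so z ≤ b. r < z, so r < b.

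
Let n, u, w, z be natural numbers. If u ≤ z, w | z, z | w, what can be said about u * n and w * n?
u * n ≤ w * n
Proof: From z | w and w | z, z = w. Since u ≤ z, u ≤ w. Then u * n ≤ w * n.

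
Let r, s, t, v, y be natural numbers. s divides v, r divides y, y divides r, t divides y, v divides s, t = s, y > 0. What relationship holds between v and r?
v ≤ r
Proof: y divides r and r divides y, therefore y = r. s divides v and v divides s, hence s = v. Since t = s, t = v. From t divides y and y > 0, t ≤ y. t = v, so v ≤ y. Since y = r, v ≤ r.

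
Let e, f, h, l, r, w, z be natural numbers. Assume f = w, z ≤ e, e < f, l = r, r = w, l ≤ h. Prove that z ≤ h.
Since z ≤ e and e < f, z < f. Since f = w, z < w. l = r and r = w, therefore l = w. l ≤ h, so w ≤ h. z < w, so z < h. Then z ≤ h.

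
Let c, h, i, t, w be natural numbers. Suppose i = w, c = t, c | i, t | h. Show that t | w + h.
Since c = t and c | i, t | i. From i = w, t | w. Since t | h, t | w + h.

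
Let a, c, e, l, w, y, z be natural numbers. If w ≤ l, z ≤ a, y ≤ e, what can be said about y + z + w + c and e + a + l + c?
y + z + w + c ≤ e + a + l + c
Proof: y ≤ e and z ≤ a, hence y + z ≤ e + a. w ≤ l, so w + c ≤ l + c. Since y + z ≤ e + a, y + z + w + c ≤ e + a + l + c.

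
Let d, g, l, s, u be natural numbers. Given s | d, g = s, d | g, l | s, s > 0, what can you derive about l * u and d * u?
l * u ≤ d * u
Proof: Because g = s and d | g, d | s. Since s | d, s = d. From l | s and s > 0, l ≤ s. Because s = d, l ≤ d. Then l * u ≤ d * u.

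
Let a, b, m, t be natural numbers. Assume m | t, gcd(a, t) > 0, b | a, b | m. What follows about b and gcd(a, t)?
b ≤ gcd(a, t)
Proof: Since b | m and m | t, b | t. b | a, so b | gcd(a, t). Since gcd(a, t) > 0, b ≤ gcd(a, t).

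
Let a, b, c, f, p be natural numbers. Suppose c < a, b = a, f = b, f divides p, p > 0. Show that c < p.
f = b and b = a, therefore f = a. f divides p and p > 0, therefore f ≤ p. Since f = a, a ≤ p. Because c < a, c < p.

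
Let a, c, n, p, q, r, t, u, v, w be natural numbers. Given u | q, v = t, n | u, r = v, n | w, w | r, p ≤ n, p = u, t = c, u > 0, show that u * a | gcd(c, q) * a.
Since n | u and u > 0, n ≤ u. From p = u and p ≤ n, u ≤ n. Since n ≤ u, n = u. Because v = t and t = c, v = c. r = v and w | r, hence w | v. v = c, so w | c. Since n | w, n | c. Since n = u, u | c. u | q, so u | gcd(c, q). Then u * a | gcd(c, q) * a.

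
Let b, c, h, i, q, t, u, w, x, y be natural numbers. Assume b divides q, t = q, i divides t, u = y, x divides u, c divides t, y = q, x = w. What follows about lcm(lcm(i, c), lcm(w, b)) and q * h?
lcm(lcm(i, c), lcm(w, b)) divides q * h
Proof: i divides t and c divides t, hence lcm(i, c) divides t. t = q, so lcm(i, c) divides q. Because u = y and y = q, u = q. Because x = w and x divides u, w divides u. u = q, so w divides q. Since b divides q, lcm(w, b) divides q. Since lcm(i, c) divides q, lcm(lcm(i, c), lcm(w, b)) divides q. Then lcm(lcm(i, c), lcm(w, b)) divides q * h.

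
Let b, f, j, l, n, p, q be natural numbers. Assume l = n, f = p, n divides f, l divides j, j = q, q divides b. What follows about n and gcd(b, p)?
n divides gcd(b, p)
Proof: From l = n and l divides j, n divides j. j = q, so n divides q. Since q divides b, n divides b. f = p and n divides f, therefore n divides p. Since n divides b, n divides gcd(b, p).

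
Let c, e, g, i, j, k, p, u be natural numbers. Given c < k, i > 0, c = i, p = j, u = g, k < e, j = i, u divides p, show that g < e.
p = j and j = i, hence p = i. u divides p, so u divides i. u = g, so g divides i. Since i > 0, g ≤ i. c = i and c < k, so i < k. k < e, so i < e. Since g ≤ i, g < e.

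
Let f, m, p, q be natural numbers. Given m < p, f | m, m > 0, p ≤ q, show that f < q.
From f | m and m > 0, f ≤ m. From m < p, f < p. Since p ≤ q, f < q.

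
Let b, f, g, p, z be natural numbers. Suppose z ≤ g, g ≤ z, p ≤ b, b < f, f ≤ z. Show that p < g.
Since z ≤ g and g ≤ z, z = g. p ≤ b and b < f, therefore p < f. Since f ≤ z, p < z. From z = g, p < g.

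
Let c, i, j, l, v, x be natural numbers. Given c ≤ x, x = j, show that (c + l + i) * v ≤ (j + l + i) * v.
x = j and c ≤ x, so c ≤ j. Then c + l ≤ j + l. Then c + l + i ≤ j + l + i. Then (c + l + i) * v ≤ (j + l + i) * v.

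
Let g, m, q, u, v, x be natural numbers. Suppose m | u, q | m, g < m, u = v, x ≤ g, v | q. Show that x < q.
u = v and m | u, hence m | v. Since v | q, m | q. q | m, so m = q. Since g < m, g < q. x ≤ g, so x < q.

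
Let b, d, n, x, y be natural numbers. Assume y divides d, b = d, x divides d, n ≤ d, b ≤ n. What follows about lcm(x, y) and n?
lcm(x, y) divides n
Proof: Because b = d and b ≤ n, d ≤ n. n ≤ d, so d = n. x divides d and y divides d, thus lcm(x, y) divides d. Since d = n, lcm(x, y) divides n.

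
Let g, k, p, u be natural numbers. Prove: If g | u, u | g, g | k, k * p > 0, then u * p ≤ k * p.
g | u and u | g, hence g = u. Since g | k, u | k. Then u * p | k * p. k * p > 0, so u * p ≤ k * p.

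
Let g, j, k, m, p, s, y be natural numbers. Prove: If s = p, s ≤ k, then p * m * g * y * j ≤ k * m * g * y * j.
s = p and s ≤ k, therefore p ≤ k. By multiplying by a non-negative, p * m ≤ k * m. By multiplying by a non-negative, p * m * g ≤ k * m * g. By multiplying by a non-negative, p * m * g * y ≤ k * m * g * y. By multiplying by a non-negative, p * m * g * y * j ≤ k * m * g * y * j.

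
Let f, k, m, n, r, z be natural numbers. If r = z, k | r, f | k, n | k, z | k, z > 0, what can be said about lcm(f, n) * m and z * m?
lcm(f, n) * m ≤ z * m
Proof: r = z and k | r, hence k | z. z | k, so k = z. f | k and n | k, thus lcm(f, n) | k. k = z, so lcm(f, n) | z. Since z > 0, lcm(f, n) ≤ z. Then lcm(f, n) * m ≤ z * m.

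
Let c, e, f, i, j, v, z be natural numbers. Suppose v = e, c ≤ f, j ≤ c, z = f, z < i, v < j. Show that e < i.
v = e and v < j, thus e < j. j ≤ c and c ≤ f, thus j ≤ f. e < j, so e < f. z = f and z < i, thus f < i. Because e < f, e < i.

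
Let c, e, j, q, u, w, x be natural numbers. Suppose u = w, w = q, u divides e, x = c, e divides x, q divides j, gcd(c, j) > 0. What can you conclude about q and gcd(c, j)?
q ≤ gcd(c, j)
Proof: u = w and w = q, hence u = q. u divides e, so q divides e. x = c and e divides x, hence e divides c. q divides e, so q divides c. q divides j, so q divides gcd(c, j). gcd(c, j) > 0, so q ≤ gcd(c, j).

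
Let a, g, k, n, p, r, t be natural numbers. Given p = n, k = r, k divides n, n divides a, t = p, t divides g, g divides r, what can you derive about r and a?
r divides a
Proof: t = p and p = n, so t = n. Since t divides g and g divides r, t divides r. t = n, so n divides r. k = r and k divides n, hence r divides n. n divides r, so n = r. n divides a, so r divides a.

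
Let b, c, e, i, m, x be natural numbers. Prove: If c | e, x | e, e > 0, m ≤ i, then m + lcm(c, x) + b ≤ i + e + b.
From c | e and x | e, lcm(c, x) | e. Since e > 0, lcm(c, x) ≤ e. Since m ≤ i, m + lcm(c, x) ≤ i + e. Then m + lcm(c, x) + b ≤ i + e + b.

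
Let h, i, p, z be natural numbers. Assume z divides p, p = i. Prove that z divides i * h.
p = i and z divides p, thus z divides i. Then z divides i * h.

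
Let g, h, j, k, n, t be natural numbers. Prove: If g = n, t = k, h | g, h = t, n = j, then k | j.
h = t and t = k, therefore h = k. Because g = n and h | g, h | n. Because n = j, h | j. From h = k, k | j.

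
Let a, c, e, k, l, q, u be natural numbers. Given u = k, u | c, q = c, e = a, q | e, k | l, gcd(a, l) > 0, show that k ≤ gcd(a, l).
From e = a and q | e, q | a. q = c, so c | a. u | c, so u | a. u = k, so k | a. k | l, so k | gcd(a, l). gcd(a, l) > 0, so k ≤ gcd(a, l).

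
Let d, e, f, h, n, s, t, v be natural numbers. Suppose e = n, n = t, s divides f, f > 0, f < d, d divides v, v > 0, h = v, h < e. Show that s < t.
From e = n and n = t, e = t. s divides f and f > 0, therefore s ≤ f. d divides v and v > 0, thus d ≤ v. Since f < d, f < v. From s ≤ f, s < v. h = v and h < e, therefore v < e. s < v, so s < e. From e = t, s < t.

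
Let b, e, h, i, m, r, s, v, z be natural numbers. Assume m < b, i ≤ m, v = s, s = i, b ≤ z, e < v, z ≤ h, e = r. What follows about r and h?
r < h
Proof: v = s and s = i, therefore v = i. Since e < v, e < i. m < b and b ≤ z, therefore m < z. Since z ≤ h, m < h. Since i ≤ m, i < h. e < i, so e < h. e = r, so r < h.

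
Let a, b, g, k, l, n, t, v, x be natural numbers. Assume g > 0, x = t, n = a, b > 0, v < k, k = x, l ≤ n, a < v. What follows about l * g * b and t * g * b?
l * g * b < t * g * b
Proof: n = a and l ≤ n, hence l ≤ a. From k = x and v < k, v < x. Since x = t, v < t. a < v, so a < t. l ≤ a, so l < t. Combined with g > 0, by multiplying by a positive, l * g < t * g. Since b > 0, by multiplying by a positive, l * g * b < t * g * b.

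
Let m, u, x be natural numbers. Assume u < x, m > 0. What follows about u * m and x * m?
u * m < x * m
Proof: u < x and m > 0. By multiplying by a positive, u * m < x * m.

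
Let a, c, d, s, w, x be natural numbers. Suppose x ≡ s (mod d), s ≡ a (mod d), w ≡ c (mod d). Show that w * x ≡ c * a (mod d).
Since x ≡ s (mod d) and s ≡ a (mod d), x ≡ a (mod d). Since w ≡ c (mod d), by multiplying congruences, w * x ≡ c * a (mod d).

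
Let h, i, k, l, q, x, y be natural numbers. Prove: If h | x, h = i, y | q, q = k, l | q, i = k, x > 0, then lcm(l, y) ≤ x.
Since l | q and y | q, lcm(l, y) | q. q = k, so lcm(l, y) | k. h = i and i = k, so h = k. Since h | x, k | x. Since lcm(l, y) | k, lcm(l, y) | x. From x > 0, lcm(l, y) ≤ x.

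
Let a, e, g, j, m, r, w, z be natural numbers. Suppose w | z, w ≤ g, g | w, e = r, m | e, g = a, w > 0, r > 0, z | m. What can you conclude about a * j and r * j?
a * j ≤ r * j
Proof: g | w and w > 0, therefore g ≤ w. Since w ≤ g, w = g. w | z and z | m, hence w | m. Because e = r and m | e, m | r. Because w | m, w | r. w = g, so g | r. From g = a, a | r. r > 0, so a ≤ r. Then a * j ≤ r * j.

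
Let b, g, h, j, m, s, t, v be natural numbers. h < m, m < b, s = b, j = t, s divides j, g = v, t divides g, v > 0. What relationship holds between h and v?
h < v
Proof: Because h < m and m < b, h < b. Because j = t and s divides j, s divides t. Because g = v and t divides g, t divides v. s divides t, so s divides v. s = b, so b divides v. Since v > 0, b ≤ v. Since h < b, h < v.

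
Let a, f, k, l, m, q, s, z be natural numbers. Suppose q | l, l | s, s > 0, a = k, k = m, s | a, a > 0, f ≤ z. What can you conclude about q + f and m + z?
q + f ≤ m + z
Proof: q | l and l | s, hence q | s. Since s > 0, q ≤ s. a = k and k = m, hence a = m. s | a and a > 0, hence s ≤ a. Since a = m, s ≤ m. Since q ≤ s, q ≤ m. Since f ≤ z, q + f ≤ m + z.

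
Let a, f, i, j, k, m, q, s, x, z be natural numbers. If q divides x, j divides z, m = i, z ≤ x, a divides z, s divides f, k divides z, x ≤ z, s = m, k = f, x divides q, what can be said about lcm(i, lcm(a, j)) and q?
lcm(i, lcm(a, j)) divides q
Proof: z ≤ x and x ≤ z, therefore z = x. x divides q and q divides x, so x = q. z = x, so z = q. s = m and m = i, hence s = i. s divides f, so i divides f. From k = f and k divides z, f divides z. Since i divides f, i divides z. a divides z and j divides z, so lcm(a, j) divides z. i divides z, so lcm(i, lcm(a, j)) divides z. z = q, so lcm(i, lcm(a, j)) divides q.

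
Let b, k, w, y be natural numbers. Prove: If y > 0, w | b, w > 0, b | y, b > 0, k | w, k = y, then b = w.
From b | y and y > 0, b ≤ y. k = y and k | w, hence y | w. w > 0, so y ≤ w. Since b ≤ y, b ≤ w. w | b and b > 0, so w ≤ b. Since b ≤ w, b = w.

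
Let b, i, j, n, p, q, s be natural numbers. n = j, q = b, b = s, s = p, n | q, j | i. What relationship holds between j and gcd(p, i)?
j | gcd(p, i)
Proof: q = b and b = s, hence q = s. Since s = p, q = p. From n | q, n | p. n = j, so j | p. j | i, so j | gcd(p, i).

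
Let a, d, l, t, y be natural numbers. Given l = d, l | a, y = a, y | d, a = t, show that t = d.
From l = d and l | a, d | a. Because y = a and y | d, a | d. d | a, so d = a. Since a = t, d = t. Then t = d.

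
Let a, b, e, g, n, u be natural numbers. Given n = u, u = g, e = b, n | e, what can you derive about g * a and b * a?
g * a | b * a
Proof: From n = u and u = g, n = g. Since e = b and n | e, n | b. n = g, so g | b. Then g * a | b * a.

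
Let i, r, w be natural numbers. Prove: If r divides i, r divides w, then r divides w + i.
r divides w and r divides i. By divisibility of sums, r divides w + i.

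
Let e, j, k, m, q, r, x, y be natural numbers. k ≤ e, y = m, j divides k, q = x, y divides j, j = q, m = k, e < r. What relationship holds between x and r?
x < r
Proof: y = m and y divides j, therefore m divides j. Since m = k, k divides j. j divides k, so k = j. Since j = q, k = q. q = x, so k = x. Because k ≤ e and e < r, k < r. Since k = x, x < r.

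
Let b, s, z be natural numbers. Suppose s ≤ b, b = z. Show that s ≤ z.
b = z and s ≤ b. By substitution, s ≤ z.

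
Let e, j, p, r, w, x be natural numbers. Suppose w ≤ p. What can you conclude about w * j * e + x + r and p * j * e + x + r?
w * j * e + x + r ≤ p * j * e + x + r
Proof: From w ≤ p, by multiplying by a non-negative, w * j ≤ p * j. By multiplying by a non-negative, w * j * e ≤ p * j * e. Then w * j * e + x ≤ p * j * e + x. Then w * j * e + x + r ≤ p * j * e + x + r.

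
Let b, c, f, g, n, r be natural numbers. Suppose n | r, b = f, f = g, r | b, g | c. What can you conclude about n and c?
n | c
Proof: b = f and f = g, therefore b = g. Since r | b, r | g. n | r, so n | g. g | c, so n | c.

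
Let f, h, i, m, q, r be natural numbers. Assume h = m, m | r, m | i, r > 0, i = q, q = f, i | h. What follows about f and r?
f ≤ r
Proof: h = m and i | h, hence i | m. m | i, so m = i. i = q, so m = q. Since m | r and r > 0, m ≤ r. Because m = q, q ≤ r. Since q = f, f ≤ r.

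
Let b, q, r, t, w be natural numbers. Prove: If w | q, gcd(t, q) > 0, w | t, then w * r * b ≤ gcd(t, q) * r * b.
w | t and w | q, so w | gcd(t, q). Since gcd(t, q) > 0, w ≤ gcd(t, q). Then w * r ≤ gcd(t, q) * r. Then w * r * b ≤ gcd(t, q) * r * b.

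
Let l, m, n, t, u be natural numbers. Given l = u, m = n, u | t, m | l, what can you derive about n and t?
n | t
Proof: l = u and m | l, so m | u. m = n, so n | u. Since u | t, n | t.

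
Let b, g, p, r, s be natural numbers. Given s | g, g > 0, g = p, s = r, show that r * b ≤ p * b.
Since s = r and s | g, r | g. g > 0, so r ≤ g. Since g = p, r ≤ p. Then r * b ≤ p * b.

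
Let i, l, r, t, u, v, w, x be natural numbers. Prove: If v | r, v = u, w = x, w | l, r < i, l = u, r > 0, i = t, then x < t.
From l = u and w | l, w | u. v = u and v | r, hence u | r. w | u, so w | r. Since r > 0, w ≤ r. Since r < i, w < i. i = t, so w < t. w = x, so x < t.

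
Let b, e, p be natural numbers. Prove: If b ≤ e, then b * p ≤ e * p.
Since b ≤ e, by multiplying by a non-negative, b * p ≤ e * p.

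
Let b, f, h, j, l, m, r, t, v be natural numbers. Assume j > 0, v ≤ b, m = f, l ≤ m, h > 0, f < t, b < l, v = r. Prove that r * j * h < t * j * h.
v = r and v ≤ b, so r ≤ b. b < l and l ≤ m, so b < m. m = f, so b < f. f < t, so b < t. r ≤ b, so r < t. Since j > 0, r * j < t * j. Because h > 0, r * j * h < t * j * h.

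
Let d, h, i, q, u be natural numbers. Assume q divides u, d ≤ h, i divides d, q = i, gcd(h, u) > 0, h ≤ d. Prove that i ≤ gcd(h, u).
d ≤ h and h ≤ d, hence d = h. Since i divides d, i divides h. Since q = i and q divides u, i divides u. Since i divides h, i divides gcd(h, u). Since gcd(h, u) > 0, i ≤ gcd(h, u).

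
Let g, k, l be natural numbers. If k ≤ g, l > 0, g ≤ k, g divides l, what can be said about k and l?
k ≤ l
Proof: g ≤ k and k ≤ g, therefore g = k. g divides l, so k divides l. Since l > 0, k ≤ l.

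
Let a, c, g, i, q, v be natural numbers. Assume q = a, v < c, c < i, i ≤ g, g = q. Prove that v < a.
g = q and q = a, hence g = a. c < i and i ≤ g, thus c < g. Since v < c, v < g. Since g = a, v < a.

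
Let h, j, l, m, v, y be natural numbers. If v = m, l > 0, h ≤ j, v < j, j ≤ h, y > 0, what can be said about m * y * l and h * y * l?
m * y * l < h * y * l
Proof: From j ≤ h and h ≤ j, j = h. v = m and v < j, therefore m < j. Because j = h, m < h. From y > 0, by multiplying by a positive, m * y < h * y. Since l > 0, by multiplying by a positive, m * y * l < h * y * l.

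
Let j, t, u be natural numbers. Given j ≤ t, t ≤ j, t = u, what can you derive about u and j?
u = j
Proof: j ≤ t and t ≤ j, thus j = t. Since t = u, j = u. Then u = j.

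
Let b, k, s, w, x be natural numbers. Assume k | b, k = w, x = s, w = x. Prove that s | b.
k = w and w = x, hence k = x. k | b, so x | b. Since x = s, s | b.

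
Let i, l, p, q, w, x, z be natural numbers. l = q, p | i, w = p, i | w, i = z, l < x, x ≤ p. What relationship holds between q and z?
q < z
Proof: w = p and i | w, so i | p. p | i, so p = i. Since i = z, p = z. l < x and x ≤ p, therefore l < p. p = z, so l < z. l = q, so q < z.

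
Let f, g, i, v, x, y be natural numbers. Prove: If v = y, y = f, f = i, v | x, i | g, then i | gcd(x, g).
Since v = y and y = f, v = f. Since f = i, v = i. Since v | x, i | x. Because i | g, i | gcd(x, g).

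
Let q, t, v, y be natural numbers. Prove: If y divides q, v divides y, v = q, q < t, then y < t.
Because v = q and v divides y, q divides y. Because y divides q, q = y. Since q < t, y < t.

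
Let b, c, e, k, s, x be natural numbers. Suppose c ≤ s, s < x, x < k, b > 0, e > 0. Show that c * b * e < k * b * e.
c ≤ s and s < x, hence c < x. Since x < k, c < k. Since b > 0, by multiplying by a positive, c * b < k * b. Combined with e > 0, by multiplying by a positive, c * b * e < k * b * e.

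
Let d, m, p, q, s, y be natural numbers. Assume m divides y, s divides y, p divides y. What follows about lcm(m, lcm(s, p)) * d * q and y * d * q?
lcm(m, lcm(s, p)) * d * q divides y * d * q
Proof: s divides y and p divides y, so lcm(s, p) divides y. m divides y, so lcm(m, lcm(s, p)) divides y. Then lcm(m, lcm(s, p)) * d divides y * d. Then lcm(m, lcm(s, p)) * d * q divides y * d * q.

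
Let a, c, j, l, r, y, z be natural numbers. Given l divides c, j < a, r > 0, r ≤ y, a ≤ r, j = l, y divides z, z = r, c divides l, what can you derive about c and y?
c < y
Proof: Because z = r and y divides z, y divides r. Because r > 0, y ≤ r. Because r ≤ y, r = y. Since l divides c and c divides l, l = c. j = l, so j = c. j < a, so c < a. a ≤ r, so c < r. r = y, so c < y.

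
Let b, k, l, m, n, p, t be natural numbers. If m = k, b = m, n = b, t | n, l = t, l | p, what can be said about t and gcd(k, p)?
t | gcd(k, p)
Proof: n = b and t | n, so t | b. Since b = m, t | m. Since m = k, t | k. l = t and l | p, hence t | p. t | k, so t | gcd(k, p).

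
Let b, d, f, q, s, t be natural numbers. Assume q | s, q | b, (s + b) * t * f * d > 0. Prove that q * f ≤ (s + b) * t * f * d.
q | s and q | b, therefore q | s + b. Then q | (s + b) * t. Then q * f | (s + b) * t * f. Then q * f | (s + b) * t * f * d. From (s + b) * t * f * d > 0, q * f ≤ (s + b) * t * f * d.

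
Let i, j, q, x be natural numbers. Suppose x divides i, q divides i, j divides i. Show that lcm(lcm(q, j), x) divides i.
q divides i and j divides i, so lcm(q, j) divides i. Since x divides i, lcm(lcm(q, j), x) divides i.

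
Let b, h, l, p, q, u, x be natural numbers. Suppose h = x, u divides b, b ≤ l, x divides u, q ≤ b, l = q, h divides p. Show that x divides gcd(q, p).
l = q and b ≤ l, thus b ≤ q. Since q ≤ b, b = q. Since u divides b, u divides q. x divides u, so x divides q. From h = x and h divides p, x divides p. Since x divides q, x divides gcd(q, p).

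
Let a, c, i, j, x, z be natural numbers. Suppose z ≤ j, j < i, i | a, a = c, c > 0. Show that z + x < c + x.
z ≤ j and j < i, so z < i. From a = c and i | a, i | c. From c > 0, i ≤ c. z < i, so z < c. Then z + x < c + x.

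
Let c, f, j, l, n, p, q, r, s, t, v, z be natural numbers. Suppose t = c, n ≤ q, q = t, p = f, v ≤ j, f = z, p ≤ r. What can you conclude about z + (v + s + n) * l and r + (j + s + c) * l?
z + (v + s + n) * l ≤ r + (j + s + c) * l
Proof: p = f and p ≤ r, thus f ≤ r. f = z, so z ≤ r. From v ≤ j, v + s ≤ j + s. q = t and t = c, so q = c. Since n ≤ q, n ≤ c. Since v + s ≤ j + s, v + s + n ≤ j + s + c. Then (v + s + n) * l ≤ (j + s + c) * l. z ≤ r, so z + (v + s + n) * l ≤ r + (j + s + c) * l.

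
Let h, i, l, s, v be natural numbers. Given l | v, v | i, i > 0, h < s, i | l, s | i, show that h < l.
l | v and v | i, so l | i. i | l, so i = l. s | i and i > 0, therefore s ≤ i. Since h < s, h < i. i = l, so h < l.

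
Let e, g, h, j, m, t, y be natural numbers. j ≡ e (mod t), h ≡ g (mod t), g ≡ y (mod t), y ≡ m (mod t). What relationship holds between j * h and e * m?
j * h ≡ e * m (mod t)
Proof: h ≡ g (mod t) and g ≡ y (mod t), so h ≡ y (mod t). y ≡ m (mod t), so h ≡ m (mod t). j ≡ e (mod t), so j * h ≡ e * m (mod t).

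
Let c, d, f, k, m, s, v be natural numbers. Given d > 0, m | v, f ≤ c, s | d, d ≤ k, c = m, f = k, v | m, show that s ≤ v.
From m | v and v | m, m = v. c = m, so c = v. Because s | d and d > 0, s ≤ d. From d ≤ k, s ≤ k. f = k and f ≤ c, so k ≤ c. Because s ≤ k, s ≤ c. c = v, so s ≤ v.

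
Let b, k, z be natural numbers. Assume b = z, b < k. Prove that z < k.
From b = z and b < k, by substitution, z < k.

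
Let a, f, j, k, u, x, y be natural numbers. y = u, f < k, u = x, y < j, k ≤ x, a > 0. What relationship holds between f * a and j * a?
f * a < j * a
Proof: y = u and u = x, so y = x. y < j, so x < j. k ≤ x, so k < j. f < k, so f < j. Since a > 0, f * a < j * a.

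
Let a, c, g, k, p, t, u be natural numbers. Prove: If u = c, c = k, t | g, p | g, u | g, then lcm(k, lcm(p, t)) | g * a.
Since u = c and u | g, c | g. Since c = k, k | g. p | g and t | g, therefore lcm(p, t) | g. Since k | g, lcm(k, lcm(p, t)) | g. Then lcm(k, lcm(p, t)) | g * a.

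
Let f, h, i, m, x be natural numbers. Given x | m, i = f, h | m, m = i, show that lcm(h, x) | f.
m = i and i = f, therefore m = f. Since h | m and x | m, lcm(h, x) | m. Since m = f, lcm(h, x) | f.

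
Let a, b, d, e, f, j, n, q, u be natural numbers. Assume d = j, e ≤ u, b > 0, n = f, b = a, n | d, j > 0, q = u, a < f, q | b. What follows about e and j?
e < j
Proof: Since q = u and q | b, u | b. Since b > 0, u ≤ b. Because b = a, u ≤ a. a < f, so u < f. Since d = j and n | d, n | j. Because n = f, f | j. Since j > 0, f ≤ j. Since u < f, u < j. e ≤ u, so e < j.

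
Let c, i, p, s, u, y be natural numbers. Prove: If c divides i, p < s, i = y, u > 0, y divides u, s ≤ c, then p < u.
Because p < s and s ≤ c, p < c. Because i = y and c divides i, c divides y. y divides u, so c divides u. u > 0, so c ≤ u. Since p < c, p < u.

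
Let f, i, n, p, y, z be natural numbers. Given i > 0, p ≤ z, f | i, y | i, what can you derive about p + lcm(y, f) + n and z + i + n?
p + lcm(y, f) + n ≤ z + i + n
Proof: y | i and f | i, so lcm(y, f) | i. i > 0, so lcm(y, f) ≤ i. Then lcm(y, f) + n ≤ i + n. Since p ≤ z, p + lcm(y, f) + n ≤ z + i + n.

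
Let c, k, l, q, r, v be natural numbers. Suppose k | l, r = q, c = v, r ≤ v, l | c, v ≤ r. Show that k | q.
v ≤ r and r ≤ v, thus v = r. r = q, so v = q. Because c = v and l | c, l | v. v = q, so l | q. k | l, so k | q.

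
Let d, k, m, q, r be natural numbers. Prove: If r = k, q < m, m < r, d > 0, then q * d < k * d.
q < m and m < r, therefore q < r. Since r = k, q < k. From d > 0, by multiplying by a positive, q * d < k * d.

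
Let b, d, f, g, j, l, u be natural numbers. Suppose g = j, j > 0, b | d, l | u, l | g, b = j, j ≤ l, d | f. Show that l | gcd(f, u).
g = j and l | g, thus l | j. j > 0, so l ≤ j. j ≤ l, so j = l. Since b = j, b = l. b | d and d | f, thus b | f. b = l, so l | f. Since l | u, l | gcd(f, u).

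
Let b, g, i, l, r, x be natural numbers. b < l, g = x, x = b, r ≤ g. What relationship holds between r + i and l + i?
r + i < l + i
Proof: g = x and x = b, hence g = b. r ≤ g, so r ≤ b. b < l, so r < l. Then r + i < l + i.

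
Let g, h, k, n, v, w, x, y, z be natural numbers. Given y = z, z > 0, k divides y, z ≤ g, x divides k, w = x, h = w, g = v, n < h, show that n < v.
h = w and n < h, thus n < w. w = x, so n < x. x divides k and k divides y, therefore x divides y. Since y = z, x divides z. z > 0, so x ≤ z. Since z ≤ g, x ≤ g. Since n < x, n < g. g = v, so n < v.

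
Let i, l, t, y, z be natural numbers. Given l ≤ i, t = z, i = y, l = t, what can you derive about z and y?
z ≤ y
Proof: Because l = t and t = z, l = z. Since i = y and l ≤ i, l ≤ y. l = z, so z ≤ y.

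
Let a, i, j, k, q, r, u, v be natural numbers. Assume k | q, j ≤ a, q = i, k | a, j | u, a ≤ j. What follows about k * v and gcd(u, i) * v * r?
k * v | gcd(u, i) * v * r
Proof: From j ≤ a and a ≤ j, j = a. Since j | u, a | u. Since k | a, k | u. Since q = i and k | q, k | i. Since k | u, k | gcd(u, i). Then k * v | gcd(u, i) * v. Then k * v | gcd(u, i) * v * r.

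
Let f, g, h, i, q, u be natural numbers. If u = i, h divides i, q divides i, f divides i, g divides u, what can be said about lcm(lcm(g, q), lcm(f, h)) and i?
lcm(lcm(g, q), lcm(f, h)) divides i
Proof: Because u = i and g divides u, g divides i. Since q divides i, lcm(g, q) divides i. f divides i and h divides i, hence lcm(f, h) divides i. From lcm(g, q) divides i, lcm(lcm(g, q), lcm(f, h)) divides i.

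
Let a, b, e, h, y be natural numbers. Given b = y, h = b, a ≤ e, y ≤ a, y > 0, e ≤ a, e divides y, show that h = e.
h = b and b = y, thus h = y. a ≤ e and e ≤ a, hence a = e. Since y ≤ a, y ≤ e. e divides y and y > 0, hence e ≤ y. From y ≤ e, y = e. h = y, so h = e.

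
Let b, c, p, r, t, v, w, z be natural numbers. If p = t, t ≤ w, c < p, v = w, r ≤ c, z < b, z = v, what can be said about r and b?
r < b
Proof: p = t and c < p, hence c < t. t ≤ w, so c < w. r ≤ c, so r < w. z = v and z < b, thus v < b. Since v = w, w < b. r < w, so r < b.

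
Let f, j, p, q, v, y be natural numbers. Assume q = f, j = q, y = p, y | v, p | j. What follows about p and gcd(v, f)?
p | gcd(v, f)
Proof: y = p and y | v, hence p | v. j = q and q = f, hence j = f. Since p | j, p | f. p | v, so p | gcd(v, f).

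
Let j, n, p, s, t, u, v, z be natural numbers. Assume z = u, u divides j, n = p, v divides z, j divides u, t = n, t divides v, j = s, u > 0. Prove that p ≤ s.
Because u divides j and j divides u, u = j. From j = s, u = s. t = n and t divides v, hence n divides v. v divides z, so n divides z. From z = u, n divides u. u > 0, so n ≤ u. Since n = p, p ≤ u. Since u = s, p ≤ s.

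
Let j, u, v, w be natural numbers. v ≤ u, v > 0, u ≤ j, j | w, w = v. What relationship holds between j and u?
j = u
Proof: w = v and j | w, so j | v. Because v > 0, j ≤ v. Since v ≤ u, j ≤ u. u ≤ j, so j = u.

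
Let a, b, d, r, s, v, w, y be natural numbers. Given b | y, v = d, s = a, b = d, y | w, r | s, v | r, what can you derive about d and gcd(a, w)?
d | gcd(a, w)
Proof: s = a and r | s, therefore r | a. v | r, so v | a. v = d, so d | a. b = d and b | y, hence d | y. Because y | w, d | w. d | a, so d | gcd(a, w).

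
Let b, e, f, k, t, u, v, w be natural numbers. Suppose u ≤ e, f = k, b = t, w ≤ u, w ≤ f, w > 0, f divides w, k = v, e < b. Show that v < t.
f = k and k = v, so f = v. f divides w and w > 0, therefore f ≤ w. Since w ≤ f, w = f. Since w ≤ u, f ≤ u. f = v, so v ≤ u. u ≤ e and e < b, so u < b. b = t, so u < t. Since v ≤ u, v < t.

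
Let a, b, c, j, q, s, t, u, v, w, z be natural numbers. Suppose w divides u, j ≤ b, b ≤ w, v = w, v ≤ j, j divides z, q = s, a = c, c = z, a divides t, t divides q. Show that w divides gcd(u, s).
j ≤ b and b ≤ w, hence j ≤ w. From v = w and v ≤ j, w ≤ j. j ≤ w, so j = w. Since j divides z, w divides z. a = c and c = z, thus a = z. a divides t and t divides q, thus a divides q. Since a = z, z divides q. q = s, so z divides s. w divides z, so w divides s. w divides u, so w divides gcd(u, s).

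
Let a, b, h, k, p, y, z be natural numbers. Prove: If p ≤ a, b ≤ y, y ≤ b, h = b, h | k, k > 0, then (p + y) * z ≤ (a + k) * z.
Because b ≤ y and y ≤ b, b = y. h = b and h | k, therefore b | k. k > 0, so b ≤ k. Since b = y, y ≤ k. Since p ≤ a, p + y ≤ a + k. Then (p + y) * z ≤ (a + k) * z.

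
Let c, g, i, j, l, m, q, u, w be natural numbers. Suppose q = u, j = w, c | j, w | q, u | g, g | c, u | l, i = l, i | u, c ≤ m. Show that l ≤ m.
j = w and c | j, thus c | w. w | q, so c | q. Since q = u, c | u. u | g and g | c, hence u | c. Since c | u, c = u. Since i = l and i | u, l | u. u | l, so u = l. c = u, so c = l. Because c ≤ m, l ≤ m.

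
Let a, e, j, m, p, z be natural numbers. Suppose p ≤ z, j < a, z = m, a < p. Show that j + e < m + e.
Because j < a and a < p, j < p. From z = m and p ≤ z, p ≤ m. j < p, so j < m. Then j + e < m + e.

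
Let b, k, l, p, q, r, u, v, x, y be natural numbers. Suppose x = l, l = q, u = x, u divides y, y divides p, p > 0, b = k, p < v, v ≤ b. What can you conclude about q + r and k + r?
q + r < k + r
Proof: x = l and l = q, thus x = q. u divides y and y divides p, hence u divides p. Since u = x, x divides p. Since p > 0, x ≤ p. p < v and v ≤ b, thus p < b. Since b = k, p < k. x ≤ p, so x < k. x = q, so q < k. Then q + r < k + r.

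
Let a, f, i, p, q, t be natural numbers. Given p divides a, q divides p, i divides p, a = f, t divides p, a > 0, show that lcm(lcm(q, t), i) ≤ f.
Because q divides p and t divides p, lcm(q, t) divides p. Since i divides p, lcm(lcm(q, t), i) divides p. Since p divides a, lcm(lcm(q, t), i) divides a. Since a > 0, lcm(lcm(q, t), i) ≤ a. a = f, so lcm(lcm(q, t), i) ≤ f.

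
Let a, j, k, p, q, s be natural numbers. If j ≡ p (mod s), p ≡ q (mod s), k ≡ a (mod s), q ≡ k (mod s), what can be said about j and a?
j ≡ a (mod s)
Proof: j ≡ p (mod s) and p ≡ q (mod s), therefore j ≡ q (mod s). Since q ≡ k (mod s), j ≡ k (mod s). Since k ≡ a (mod s), j ≡ a (mod s).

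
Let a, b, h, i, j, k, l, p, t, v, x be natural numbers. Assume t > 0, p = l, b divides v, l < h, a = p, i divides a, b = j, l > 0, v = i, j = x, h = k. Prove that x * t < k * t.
b = j and b divides v, thus j divides v. Since v = i, j divides i. Because a = p and p = l, a = l. i divides a, so i divides l. Since j divides i, j divides l. j = x, so x divides l. l > 0, so x ≤ l. h = k and l < h, therefore l < k. From x ≤ l, x < k. Since t > 0, by multiplying by a positive, x * t < k * t.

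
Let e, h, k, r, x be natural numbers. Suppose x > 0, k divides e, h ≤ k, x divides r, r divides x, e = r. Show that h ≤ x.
r divides x and x divides r, thus r = x. e = r, so e = x. k divides e, so k divides x. Since x > 0, k ≤ x. Since h ≤ k, h ≤ x.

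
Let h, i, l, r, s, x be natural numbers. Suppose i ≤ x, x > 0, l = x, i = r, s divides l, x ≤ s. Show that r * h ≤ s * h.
l = x and s divides l, so s divides x. x > 0, so s ≤ x. Since x ≤ s, x = s. i = r and i ≤ x, thus r ≤ x. Since x = s, r ≤ s. By multiplying by a non-negative, r * h ≤ s * h.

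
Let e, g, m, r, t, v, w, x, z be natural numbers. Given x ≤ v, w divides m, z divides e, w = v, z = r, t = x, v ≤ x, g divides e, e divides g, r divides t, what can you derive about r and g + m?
r divides g + m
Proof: Since e divides g and g divides e, e = g. z = r and z divides e, so r divides e. Since e = g, r divides g. From t = x and r divides t, r divides x. v ≤ x and x ≤ v, thus v = x. w = v, so w = x. w divides m, so x divides m. r divides x, so r divides m. Since r divides g, r divides g + m.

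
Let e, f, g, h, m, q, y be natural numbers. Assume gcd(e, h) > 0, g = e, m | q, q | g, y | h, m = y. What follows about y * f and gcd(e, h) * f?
y * f ≤ gcd(e, h) * f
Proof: Because g = e and q | g, q | e. m | q, so m | e. m = y, so y | e. y | h, so y | gcd(e, h). gcd(e, h) > 0, so y ≤ gcd(e, h). Then y * f ≤ gcd(e, h) * f.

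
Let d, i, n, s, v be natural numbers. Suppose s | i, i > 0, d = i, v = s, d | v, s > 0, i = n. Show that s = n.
s | i and i > 0, thus s ≤ i. Because v = s and d | v, d | s. d = i, so i | s. s > 0, so i ≤ s. s ≤ i, so s = i. i = n, so s = n.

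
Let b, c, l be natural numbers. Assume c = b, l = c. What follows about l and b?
l = b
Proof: l = c and c = b. By transitivity, l = b.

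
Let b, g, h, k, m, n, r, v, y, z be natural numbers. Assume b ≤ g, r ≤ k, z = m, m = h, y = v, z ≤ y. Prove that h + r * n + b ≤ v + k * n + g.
z = m and m = h, so z = h. From y = v and z ≤ y, z ≤ v. z = h, so h ≤ v. r ≤ k, therefore r * n ≤ k * n. Since b ≤ g, r * n + b ≤ k * n + g. h ≤ v, so h + r * n + b ≤ v + k * n + g.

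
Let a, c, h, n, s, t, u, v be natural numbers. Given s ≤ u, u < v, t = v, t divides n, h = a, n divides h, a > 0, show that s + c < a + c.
s ≤ u and u < v, hence s < v. t = v and t divides n, thus v divides n. Because h = a and n divides h, n divides a. Since v divides n, v divides a. a > 0, so v ≤ a. s < v, so s < a. Then s + c < a + c.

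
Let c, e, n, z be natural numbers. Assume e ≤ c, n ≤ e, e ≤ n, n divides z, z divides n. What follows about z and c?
z ≤ c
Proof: e ≤ n and n ≤ e, thus e = n. From n divides z and z divides n, n = z. e = n, so e = z. Since e ≤ c, z ≤ c.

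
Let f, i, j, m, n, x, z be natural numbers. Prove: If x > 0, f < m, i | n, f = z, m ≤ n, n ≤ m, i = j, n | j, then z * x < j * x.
m ≤ n and n ≤ m, hence m = n. i = j and i | n, thus j | n. n | j, so n = j. Since m = n, m = j. Since f < m, f < j. Since f = z, z < j. x > 0, so z * x < j * x.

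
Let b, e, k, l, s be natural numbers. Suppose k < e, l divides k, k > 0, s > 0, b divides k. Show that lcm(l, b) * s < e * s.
From l divides k and b divides k, lcm(l, b) divides k. k > 0, so lcm(l, b) ≤ k. Since k < e, lcm(l, b) < e. Since s > 0, by multiplying by a positive, lcm(l, b) * s < e * s.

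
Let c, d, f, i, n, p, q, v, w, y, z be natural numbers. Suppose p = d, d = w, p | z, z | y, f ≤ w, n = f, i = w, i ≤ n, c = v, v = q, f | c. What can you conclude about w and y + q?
w | y + q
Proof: From p = d and d = w, p = w. Since p | z, w | z. Because z | y, w | y. Because i = w and i ≤ n, w ≤ n. Since n = f, w ≤ f. Since f ≤ w, f = w. c = v and v = q, thus c = q. f | c, so f | q. Since f = w, w | q. Since w | y, w | y + q.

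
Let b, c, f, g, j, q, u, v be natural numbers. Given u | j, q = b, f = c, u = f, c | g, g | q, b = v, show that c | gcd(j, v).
From u = f and u | j, f | j. Since f = c, c | j. c | g and g | q, thus c | q. Since q = b, c | b. Since b = v, c | v. c | j, so c | gcd(j, v).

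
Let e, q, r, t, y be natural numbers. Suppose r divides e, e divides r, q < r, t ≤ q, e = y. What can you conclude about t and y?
t < y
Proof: From r divides e and e divides r, r = e. e = y, so r = y. Since t ≤ q and q < r, t < r. Since r = y, t < y.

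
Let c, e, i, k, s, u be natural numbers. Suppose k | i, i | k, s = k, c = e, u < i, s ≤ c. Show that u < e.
k | i and i | k, therefore k = i. Since s = k, s = i. s ≤ c, so i ≤ c. c = e, so i ≤ e. u < i, so u < e.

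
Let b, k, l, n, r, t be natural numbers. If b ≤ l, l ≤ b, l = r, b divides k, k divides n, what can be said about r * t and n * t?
r * t divides n * t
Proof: Because b ≤ l and l ≤ b, b = l. l = r, so b = r. b divides k and k divides n, hence b divides n. b = r, so r divides n. Then r * t divides n * t.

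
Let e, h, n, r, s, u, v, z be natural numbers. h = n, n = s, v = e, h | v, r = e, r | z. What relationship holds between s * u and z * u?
s * u | z * u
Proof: h = n and n = s, so h = s. Since v = e and h | v, h | e. Since h = s, s | e. r = e and r | z, thus e | z. s | e, so s | z. Then s * u | z * u.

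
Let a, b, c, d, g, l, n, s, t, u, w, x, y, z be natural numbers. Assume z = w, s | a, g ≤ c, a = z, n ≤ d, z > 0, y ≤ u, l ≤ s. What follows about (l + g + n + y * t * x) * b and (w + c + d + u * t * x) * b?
(l + g + n + y * t * x) * b ≤ (w + c + d + u * t * x) * b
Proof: a = z and s | a, thus s | z. z > 0, so s ≤ z. z = w, so s ≤ w. Since l ≤ s, l ≤ w. Because g ≤ c and n ≤ d, g + n ≤ c + d. y ≤ u, thus y * t ≤ u * t. Then y * t * x ≤ u * t * x. Since g + n ≤ c + d, g + n + y * t * x ≤ c + d + u * t * x. From l ≤ w, l + g + n + y * t * x ≤ w + c + d + u * t * x. Then (l + g + n + y * t * x) * b ≤ (w + c + d + u * t * x) * b.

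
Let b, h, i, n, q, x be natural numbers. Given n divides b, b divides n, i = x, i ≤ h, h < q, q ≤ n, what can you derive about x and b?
x < b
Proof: Because n divides b and b divides n, n = b. From i = x and i ≤ h, x ≤ h. h < q and q ≤ n, so h < n. x ≤ h, so x < n. n = b, so x < b.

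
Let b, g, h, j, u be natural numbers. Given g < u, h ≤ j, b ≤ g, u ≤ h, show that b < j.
g < u and u ≤ h, therefore g < h. h ≤ j, so g < j. Since b ≤ g, b < j.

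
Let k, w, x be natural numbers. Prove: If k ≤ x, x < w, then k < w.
k ≤ x and x < w. By transitivity, k < w.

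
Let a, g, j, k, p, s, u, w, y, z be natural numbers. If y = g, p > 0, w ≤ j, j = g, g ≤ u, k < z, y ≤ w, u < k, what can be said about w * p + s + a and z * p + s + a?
w * p + s + a < z * p + s + a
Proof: y = g and y ≤ w, hence g ≤ w. j = g and w ≤ j, hence w ≤ g. g ≤ w, so g = w. u < k and k < z, hence u < z. g ≤ u, so g < z. g = w, so w < z. p > 0, so w * p < z * p. Then w * p + s < z * p + s. Then w * p + s + a < z * p + s + a.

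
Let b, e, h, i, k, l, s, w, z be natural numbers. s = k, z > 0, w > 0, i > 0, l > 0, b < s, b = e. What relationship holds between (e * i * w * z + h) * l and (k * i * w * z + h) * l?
(e * i * w * z + h) * l < (k * i * w * z + h) * l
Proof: b = e and b < s, thus e < s. s = k, so e < k. Because i > 0, e * i < k * i. Since w > 0, e * i * w < k * i * w. z > 0, so e * i * w * z < k * i * w * z. Then e * i * w * z + h < k * i * w * z + h. l > 0, so (e * i * w * z + h) * l < (k * i * w * z + h) * l.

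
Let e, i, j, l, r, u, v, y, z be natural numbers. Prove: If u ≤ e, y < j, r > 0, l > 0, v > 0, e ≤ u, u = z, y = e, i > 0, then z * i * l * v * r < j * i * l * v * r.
From e ≤ u and u ≤ e, e = u. Since u = z, e = z. y = e, so y = z. Since y < j, z < j. Combined with i > 0, by multiplying by a positive, z * i < j * i. Since l > 0, by multiplying by a positive, z * i * l < j * i * l. Using v > 0 and multiplying by a positive, z * i * l * v < j * i * l * v. Combined with r > 0, by multiplying by a positive, z * i * l * v * r < j * i * l * v * r.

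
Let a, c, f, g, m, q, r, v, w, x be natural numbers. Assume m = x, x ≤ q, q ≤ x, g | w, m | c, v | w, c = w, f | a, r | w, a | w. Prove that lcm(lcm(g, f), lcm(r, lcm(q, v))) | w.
f | a and a | w, hence f | w. Since g | w, lcm(g, f) | w. x ≤ q and q ≤ x, so x = q. Since m = x, m = q. c = w and m | c, so m | w. Since m = q, q | w. Since v | w, lcm(q, v) | w. Since r | w, lcm(r, lcm(q, v)) | w. Since lcm(g, f) | w, lcm(lcm(g, f), lcm(r, lcm(q, v))) | w.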